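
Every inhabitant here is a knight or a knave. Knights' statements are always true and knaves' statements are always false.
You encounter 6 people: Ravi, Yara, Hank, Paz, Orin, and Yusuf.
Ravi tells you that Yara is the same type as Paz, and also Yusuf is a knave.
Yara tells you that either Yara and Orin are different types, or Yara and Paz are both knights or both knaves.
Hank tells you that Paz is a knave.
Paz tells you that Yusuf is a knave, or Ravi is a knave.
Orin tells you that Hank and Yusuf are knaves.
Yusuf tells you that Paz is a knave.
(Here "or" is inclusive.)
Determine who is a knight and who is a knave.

Knights: Ravi, Yara, Paz, and Orin. Knaves: Hank and Yusuf.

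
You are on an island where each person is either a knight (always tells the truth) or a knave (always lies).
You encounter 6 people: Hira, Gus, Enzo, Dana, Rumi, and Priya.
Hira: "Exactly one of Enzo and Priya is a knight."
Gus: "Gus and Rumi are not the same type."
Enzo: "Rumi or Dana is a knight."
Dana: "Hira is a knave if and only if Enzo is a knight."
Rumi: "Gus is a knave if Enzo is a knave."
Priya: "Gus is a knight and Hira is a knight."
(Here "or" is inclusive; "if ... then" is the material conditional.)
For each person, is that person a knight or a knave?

Hira is a knave, Gus is a knight, Enzo is a knave, Dana is a knave, Rumi is a knave, and Priya is a knave.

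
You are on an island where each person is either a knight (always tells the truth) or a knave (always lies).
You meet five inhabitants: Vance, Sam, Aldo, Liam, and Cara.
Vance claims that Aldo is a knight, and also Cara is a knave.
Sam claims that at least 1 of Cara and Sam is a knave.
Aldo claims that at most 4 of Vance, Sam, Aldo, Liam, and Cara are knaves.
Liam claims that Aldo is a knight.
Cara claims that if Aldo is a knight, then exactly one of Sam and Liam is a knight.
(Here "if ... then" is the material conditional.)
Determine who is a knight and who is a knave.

Knights: Vance, Sam, Aldo, and Liam. Knaves: Cara.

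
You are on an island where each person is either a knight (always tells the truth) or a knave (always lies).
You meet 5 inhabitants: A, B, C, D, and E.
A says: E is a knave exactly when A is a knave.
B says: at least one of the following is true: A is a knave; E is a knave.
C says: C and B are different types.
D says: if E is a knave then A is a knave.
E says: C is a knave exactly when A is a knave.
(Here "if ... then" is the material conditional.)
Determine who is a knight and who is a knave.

A is a knight, B is a knave, C is a knight, D is a knight, and E is a knight.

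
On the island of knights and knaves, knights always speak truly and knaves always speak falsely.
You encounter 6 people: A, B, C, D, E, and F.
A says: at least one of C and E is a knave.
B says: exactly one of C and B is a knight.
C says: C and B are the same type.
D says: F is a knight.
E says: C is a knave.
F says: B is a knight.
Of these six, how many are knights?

5

The unique consistent assignment is A=knight, B=knight, C=knave, D=knight, E=knight, F=knight.
That has 5 knights.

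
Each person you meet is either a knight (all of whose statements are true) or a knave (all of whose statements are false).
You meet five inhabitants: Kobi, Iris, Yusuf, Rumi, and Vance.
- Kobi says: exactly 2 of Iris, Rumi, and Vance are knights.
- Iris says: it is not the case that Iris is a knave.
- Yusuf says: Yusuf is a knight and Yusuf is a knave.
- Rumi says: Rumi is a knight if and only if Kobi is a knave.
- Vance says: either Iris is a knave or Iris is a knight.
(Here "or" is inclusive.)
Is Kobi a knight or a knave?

Consistent assignments: {Kobi=knave, Iris=knight, Yusuf=knave, Rumi=knight, Vance=knight}; {Kobi=knave, Iris=knave, Yusuf=knave, Rumi=knave, Vance=knight}
In every consistent assignment, Kobi is a knave.

Kobi is a knave.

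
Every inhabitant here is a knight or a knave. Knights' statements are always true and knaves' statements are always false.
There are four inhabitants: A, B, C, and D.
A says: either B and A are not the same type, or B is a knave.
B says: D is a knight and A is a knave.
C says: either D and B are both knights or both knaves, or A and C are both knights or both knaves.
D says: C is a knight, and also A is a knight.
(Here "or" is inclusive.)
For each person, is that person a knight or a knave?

Knights: A, C, and D. Knaves: B.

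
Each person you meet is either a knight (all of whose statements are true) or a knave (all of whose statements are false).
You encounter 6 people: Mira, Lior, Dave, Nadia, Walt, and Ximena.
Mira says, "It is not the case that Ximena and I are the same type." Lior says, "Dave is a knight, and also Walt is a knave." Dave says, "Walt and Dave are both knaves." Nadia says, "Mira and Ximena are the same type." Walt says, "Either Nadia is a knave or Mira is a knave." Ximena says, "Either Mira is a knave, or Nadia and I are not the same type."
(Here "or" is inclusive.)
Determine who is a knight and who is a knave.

Mira is a knight, Lior is a knave, Dave is a knave, Nadia is a knave, Walt is a knight, and Ximena is a knave.

Mira is a knight, and the claim "it is not the case that Ximena and I are the same type" is indeed True.
As a knave, Lior's statement "Dave is a knight, and also Walt is a knave" should be False; it is.
As a knave, Dave's statement "Walt and Dave are both knaves" should be False; it is.
Nadia is a knave, and the claim "Mira and Ximena are the same type" is indeed False.
Walt is a knight, and the claim "either Nadia is a knave or Mira is a knave" is indeed True.
Ximena is a knave, and the claim "either Mira is a knave, or Nadia and I are not the same type" is indeed False.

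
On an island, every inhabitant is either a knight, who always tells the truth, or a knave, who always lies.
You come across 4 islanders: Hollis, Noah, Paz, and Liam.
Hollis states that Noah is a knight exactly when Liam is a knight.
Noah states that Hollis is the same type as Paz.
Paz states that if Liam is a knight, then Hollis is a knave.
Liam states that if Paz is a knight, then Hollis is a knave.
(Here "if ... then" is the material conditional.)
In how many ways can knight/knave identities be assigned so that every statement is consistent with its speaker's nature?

1

Consistent assignments:
  Hollis=knave, Noah=knave, Paz=knight, Liam=knight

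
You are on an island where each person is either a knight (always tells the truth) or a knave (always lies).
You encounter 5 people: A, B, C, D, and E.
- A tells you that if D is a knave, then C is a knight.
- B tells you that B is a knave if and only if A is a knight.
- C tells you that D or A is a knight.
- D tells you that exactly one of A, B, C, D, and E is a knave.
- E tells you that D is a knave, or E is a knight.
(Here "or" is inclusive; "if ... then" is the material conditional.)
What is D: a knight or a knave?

D is a knave.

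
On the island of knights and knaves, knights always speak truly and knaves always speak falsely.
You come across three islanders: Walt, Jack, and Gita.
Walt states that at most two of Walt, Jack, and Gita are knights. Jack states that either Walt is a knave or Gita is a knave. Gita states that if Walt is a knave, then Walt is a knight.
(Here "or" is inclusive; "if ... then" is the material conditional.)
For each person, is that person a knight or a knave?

Walt (knight): "at most two of Walt, Jack, and Gita are knights" — True. ✓
Since Jack is a knave, "either Walt is a knave or Gita is a knave" needs to be False, which holds.
Since Gita is a knight, "if Walt is a knave, then Walt is a knight" needs to be True, which holds.

Walt is a knight, Jack is a knave, and Gita is a knight.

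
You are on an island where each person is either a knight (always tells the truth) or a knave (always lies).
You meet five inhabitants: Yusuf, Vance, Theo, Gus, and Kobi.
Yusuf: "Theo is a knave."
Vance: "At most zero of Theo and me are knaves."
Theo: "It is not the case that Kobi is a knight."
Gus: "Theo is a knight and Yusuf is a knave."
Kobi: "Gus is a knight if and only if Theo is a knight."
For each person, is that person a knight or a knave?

Yusuf is a knight, Vance is a knave, Theo is a knave, Gus is a knave, and Kobi is a knight.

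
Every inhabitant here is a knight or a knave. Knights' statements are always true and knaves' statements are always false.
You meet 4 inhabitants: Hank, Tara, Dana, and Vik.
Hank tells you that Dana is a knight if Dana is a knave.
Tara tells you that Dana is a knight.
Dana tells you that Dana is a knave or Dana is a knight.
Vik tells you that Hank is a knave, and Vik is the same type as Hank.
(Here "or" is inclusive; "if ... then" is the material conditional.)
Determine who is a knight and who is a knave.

Hank is a knight; "Dana is a knight if Dana is a knave" is true, as required.
Tara is a knight, so "Dana is a knight" must be true — and it is.
Dana is a knight, and the claim "Dana is a knave or Dana is a knight" is indeed true.
Vik is a knave; "Hank is a knave, and Vik is the same type as Hank" is false, as required.

Hank is a knight, Tara is a knight, Dana is a knight, and Vik is a knave.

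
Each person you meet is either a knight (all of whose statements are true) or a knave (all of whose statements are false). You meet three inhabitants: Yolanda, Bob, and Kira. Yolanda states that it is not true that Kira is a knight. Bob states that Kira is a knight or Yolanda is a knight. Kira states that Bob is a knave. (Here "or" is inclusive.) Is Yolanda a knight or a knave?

Consistent assignments: {Yolanda=knight, Bob=knight, Kira=knave}
In every consistent assignment, Yolanda is a knight.

Yolanda is a knight.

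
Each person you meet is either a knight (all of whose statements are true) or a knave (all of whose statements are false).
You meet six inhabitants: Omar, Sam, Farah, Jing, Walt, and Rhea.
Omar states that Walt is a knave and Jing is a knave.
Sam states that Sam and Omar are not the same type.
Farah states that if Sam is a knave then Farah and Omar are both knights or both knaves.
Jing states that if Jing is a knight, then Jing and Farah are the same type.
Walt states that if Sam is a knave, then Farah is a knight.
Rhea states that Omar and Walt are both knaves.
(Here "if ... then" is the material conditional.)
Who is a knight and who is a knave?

Omar is a knave, and the claim "Walt is a knave and Jing is a knave" is indeed false.
Since Sam is a knight, "Sam and Omar are not the same type" needs to be true, which holds.
Farah is a knight; "if Sam is a knave then Farah and Omar are both knights or both knaves" is true, as required.
Since Jing is a knight, "if Jing is a knight, then Jing and Farah are the same type" needs to be true, which holds.
Walt is a knight, so "if Sam is a knave, then Farah is a knight" must be true — and it is.
Rhea is a knave, and the claim "Omar and Walt are both knaves" is indeed false.

Knights: Sam, Farah, Jing, and Walt. Knaves: Omar and Rhea.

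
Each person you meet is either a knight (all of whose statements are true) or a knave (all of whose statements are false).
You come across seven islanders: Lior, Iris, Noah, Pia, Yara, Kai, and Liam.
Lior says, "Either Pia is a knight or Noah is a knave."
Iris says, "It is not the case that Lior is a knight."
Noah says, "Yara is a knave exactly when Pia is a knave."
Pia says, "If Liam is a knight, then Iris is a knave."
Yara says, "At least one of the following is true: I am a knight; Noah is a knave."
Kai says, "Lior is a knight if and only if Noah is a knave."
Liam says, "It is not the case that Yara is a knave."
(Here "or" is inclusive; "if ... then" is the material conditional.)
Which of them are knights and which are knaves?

Lior is a knight, Iris is a knave, Noah is a knight, Pia is a knight, Yara is a knight, Kai is a knave, and Liam is a knight.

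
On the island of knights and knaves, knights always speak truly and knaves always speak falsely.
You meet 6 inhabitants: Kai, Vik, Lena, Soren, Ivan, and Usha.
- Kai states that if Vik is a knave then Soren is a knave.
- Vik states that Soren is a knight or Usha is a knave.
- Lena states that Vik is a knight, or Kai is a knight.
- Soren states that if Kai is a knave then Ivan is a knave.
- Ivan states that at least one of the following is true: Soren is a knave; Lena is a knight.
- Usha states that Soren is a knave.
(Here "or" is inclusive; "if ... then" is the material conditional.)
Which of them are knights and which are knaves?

Kai is a knight, and the claim "if Vik is a knave then Soren is a knave" is indeed true.
As a knight, Vik's statement "Soren is a knight or Usha is a knave" should be true; it is.
Since Lena is a knight, "Vik is a knight, or Kai is a knight" needs to be true, which holds.
Soren is a knight, and the claim "if Kai is a knave then Ivan is a knave" is indeed true.
Ivan (knight): "at least one of the following is true: Soren is a knave; Lena is a knight" — true. ✓
Usha is a knave, so "Soren is a knave" must be false — and it is.

Kai is a knight, Vik is a knight, Lena is a knight, Soren is a knight, Ivan is a knight, and Usha is a knave.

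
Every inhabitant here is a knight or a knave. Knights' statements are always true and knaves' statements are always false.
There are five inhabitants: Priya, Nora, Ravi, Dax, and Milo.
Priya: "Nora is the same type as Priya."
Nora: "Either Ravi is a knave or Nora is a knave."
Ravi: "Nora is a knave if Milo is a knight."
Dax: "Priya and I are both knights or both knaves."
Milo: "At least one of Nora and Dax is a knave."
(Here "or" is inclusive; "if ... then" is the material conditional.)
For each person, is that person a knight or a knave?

Priya is a knight, Nora is a knight, Ravi is a knave, Dax is a knave, and Milo is a knight.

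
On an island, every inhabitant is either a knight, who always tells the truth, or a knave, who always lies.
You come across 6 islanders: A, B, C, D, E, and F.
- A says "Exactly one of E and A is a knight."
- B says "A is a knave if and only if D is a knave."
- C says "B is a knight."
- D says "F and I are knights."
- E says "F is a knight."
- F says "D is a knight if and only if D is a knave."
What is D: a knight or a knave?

D is a knave.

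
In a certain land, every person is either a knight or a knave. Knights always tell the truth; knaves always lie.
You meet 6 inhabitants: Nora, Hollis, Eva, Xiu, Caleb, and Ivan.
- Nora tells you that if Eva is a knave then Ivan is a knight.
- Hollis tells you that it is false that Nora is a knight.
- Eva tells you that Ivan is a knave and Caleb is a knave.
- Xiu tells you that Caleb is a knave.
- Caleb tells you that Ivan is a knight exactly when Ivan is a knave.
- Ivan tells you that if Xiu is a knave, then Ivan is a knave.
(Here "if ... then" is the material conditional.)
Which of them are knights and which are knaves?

Nora is a knight; "if Eva is a knave then Ivan is a knight" is true, as required.
Hollis is a knave; "it is false that Nora is a knight" is false, as required.
As a knave, Eva's statement "Ivan is a knave and Caleb is a knave" should be false; it is.
Xiu is a knight, so "Caleb is a knave" must be true — and it is.
As a knave, Caleb's statement "Ivan is a knight exactly when Ivan is a knave" should be false; it is.
Ivan is a knight, and the claim "if Xiu is a knave, then Ivan is a knave" is indeed true.

Nora is a knight, Hollis is a knave, Eva is a knave, Xiu is a knight, Caleb is a knave, and Ivan is a knight.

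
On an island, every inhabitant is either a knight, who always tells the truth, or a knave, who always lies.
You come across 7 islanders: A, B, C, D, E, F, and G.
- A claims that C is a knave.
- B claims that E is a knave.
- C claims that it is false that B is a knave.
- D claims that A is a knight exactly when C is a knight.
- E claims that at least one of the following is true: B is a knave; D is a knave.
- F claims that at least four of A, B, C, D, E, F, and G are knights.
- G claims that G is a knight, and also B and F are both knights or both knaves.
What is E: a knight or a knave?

E is a knight.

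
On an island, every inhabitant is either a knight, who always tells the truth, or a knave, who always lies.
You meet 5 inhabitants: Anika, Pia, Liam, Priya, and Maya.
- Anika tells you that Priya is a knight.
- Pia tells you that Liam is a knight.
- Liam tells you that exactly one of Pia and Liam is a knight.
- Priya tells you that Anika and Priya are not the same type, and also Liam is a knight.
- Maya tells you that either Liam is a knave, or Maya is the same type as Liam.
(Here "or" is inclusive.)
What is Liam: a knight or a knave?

Consistent assignments: {Anika=knave, Pia=knave, Liam=knave, Priya=knave, Maya=knight}
In every consistent assignment, Liam is a knave.

Liam is a knave.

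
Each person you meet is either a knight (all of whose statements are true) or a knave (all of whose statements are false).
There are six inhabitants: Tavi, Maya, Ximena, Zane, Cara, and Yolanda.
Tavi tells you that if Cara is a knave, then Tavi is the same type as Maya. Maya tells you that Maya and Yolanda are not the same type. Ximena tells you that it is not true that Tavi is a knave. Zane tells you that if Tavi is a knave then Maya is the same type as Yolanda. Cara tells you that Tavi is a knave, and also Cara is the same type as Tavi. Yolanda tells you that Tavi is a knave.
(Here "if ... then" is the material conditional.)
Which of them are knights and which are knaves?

Tavi is a knight, and the claim "if Cara is a knave, then Tavi is the same type as Maya" is indeed True.
Maya is a knight, so "Maya and Yolanda are not the same type" must be True — and it is.
Ximena is a knight; "it is not true that Tavi is a knave" is True, as required.
Zane is a knight; "if Tavi is a knave then Maya is the same type as Yolanda" is True, as required.
Cara is a knave, so "Tavi is a knave, and also Cara is the same type as Tavi" must be False — and it is.
Yolanda is a knave; "Tavi is a knave" is False, as required.

Tavi is a knight, Maya is a knight, Ximena is a knight, Zane is a knight, Cara is a knave, and Yolanda is a knave.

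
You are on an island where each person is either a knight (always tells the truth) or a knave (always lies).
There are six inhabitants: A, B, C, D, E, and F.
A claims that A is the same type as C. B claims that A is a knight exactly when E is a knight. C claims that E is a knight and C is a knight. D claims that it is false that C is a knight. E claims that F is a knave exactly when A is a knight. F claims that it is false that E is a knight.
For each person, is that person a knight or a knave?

A is a knight, B is a knight, C is a knight, D is a knave, E is a knight, and F is a knave.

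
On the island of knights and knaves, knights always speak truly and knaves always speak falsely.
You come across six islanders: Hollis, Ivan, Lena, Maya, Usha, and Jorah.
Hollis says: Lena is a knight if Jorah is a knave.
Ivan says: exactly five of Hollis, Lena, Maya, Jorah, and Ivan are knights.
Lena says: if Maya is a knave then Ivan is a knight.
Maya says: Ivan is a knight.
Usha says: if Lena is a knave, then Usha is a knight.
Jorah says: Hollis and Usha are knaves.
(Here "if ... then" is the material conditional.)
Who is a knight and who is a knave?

Hollis is a knave, Ivan is a knave, Lena is a knave, Maya is a knave, Usha is a knight, and Jorah is a knave.

Hollis is a knave; "Lena is a knight if Jorah is a knave" is false, as required.
Ivan is a knave, so "exactly five of Hollis, Lena, Maya, Jorah, and Ivan are knights" must be false — and it is.
Since Lena is a knave, "if Maya is a knave then Ivan is a knight" needs to be false, which holds.
As a knave, Maya's statement "Ivan is a knight" should be false; it is.
Since Usha is a knight, "if Lena is a knave, then Usha is a knight" needs to be True, which holds.
Jorah is a knave, so "Hollis and Usha are knaves" must be false — and it is.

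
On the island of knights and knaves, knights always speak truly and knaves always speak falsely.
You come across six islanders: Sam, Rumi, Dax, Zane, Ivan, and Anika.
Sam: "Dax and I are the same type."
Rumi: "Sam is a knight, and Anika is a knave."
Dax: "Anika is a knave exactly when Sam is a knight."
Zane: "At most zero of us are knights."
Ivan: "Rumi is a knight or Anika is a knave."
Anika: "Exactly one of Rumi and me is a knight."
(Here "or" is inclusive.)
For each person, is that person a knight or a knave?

Knights: Dax and Anika. Knaves: Sam, Rumi, Zane, and Ivan.

Sam is a knave, and the claim "Dax and I are the same type" is indeed false.
Rumi is a knave; "Sam is a knight, and Anika is a knave" is false, as required.
Dax is a knight, and the claim "Anika is a knave exactly when Sam is a knight" is indeed true.
Zane is a knave; "at most zero of us are knights" is false, as required.
As a knave, Ivan's statement "Rumi is a knight or Anika is a knave" should be false; it is.
Anika is a knight; "exactly one of Rumi and me is a knight" is true, as required.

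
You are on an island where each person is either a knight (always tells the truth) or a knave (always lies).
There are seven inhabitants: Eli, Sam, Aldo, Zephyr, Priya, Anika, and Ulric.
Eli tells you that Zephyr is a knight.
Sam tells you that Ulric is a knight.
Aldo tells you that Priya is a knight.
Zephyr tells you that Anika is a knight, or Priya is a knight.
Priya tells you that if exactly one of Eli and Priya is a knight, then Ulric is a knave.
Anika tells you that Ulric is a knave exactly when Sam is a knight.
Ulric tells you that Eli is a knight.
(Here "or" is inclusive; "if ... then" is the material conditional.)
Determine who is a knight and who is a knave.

Eli is a knight, Sam is a knight, Aldo is a knight, Zephyr is a knight, Priya is a knight, Anika is a knave, and Ulric is a knight.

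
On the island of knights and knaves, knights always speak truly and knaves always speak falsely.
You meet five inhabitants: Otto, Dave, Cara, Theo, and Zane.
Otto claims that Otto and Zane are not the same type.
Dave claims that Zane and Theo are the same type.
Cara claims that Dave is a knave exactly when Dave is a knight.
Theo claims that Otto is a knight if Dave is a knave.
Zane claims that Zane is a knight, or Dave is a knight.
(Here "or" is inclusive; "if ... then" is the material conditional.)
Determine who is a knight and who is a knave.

Otto is a knight, Dave is a knave, Cara is a knave, Theo is a knight, and Zane is a knave.

Otto (knight): "Otto and Zane are not the same type" — true. ✓
Dave is a knave, and the claim "Zane and Theo are the same type" is indeed False.
Cara is a knave, so "Dave is a knave exactly when Dave is a knight" must be False — and it is.
Theo is a knight, and the claim "Otto is a knight if Dave is a knave" is indeed true.
Zane is a knave, and the claim "Zane is a knight, or Dave is a knight" is indeed False.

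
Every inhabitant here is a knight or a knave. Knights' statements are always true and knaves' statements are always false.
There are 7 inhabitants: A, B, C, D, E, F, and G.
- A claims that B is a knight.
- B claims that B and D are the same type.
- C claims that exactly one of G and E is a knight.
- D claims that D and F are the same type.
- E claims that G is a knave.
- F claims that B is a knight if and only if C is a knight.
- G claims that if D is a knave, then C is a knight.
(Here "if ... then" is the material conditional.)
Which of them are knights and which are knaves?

A is a knight, B is a knight, C is a knight, D is a knight, E is a knave, F is a knight, and G is a knight.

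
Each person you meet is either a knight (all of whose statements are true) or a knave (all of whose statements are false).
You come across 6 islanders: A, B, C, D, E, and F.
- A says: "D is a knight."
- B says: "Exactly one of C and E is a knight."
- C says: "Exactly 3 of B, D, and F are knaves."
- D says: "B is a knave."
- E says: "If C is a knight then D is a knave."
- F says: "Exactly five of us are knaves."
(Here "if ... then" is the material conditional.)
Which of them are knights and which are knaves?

A is a knave; "D is a knight" is False, as required.
B is a knight; "exactly one of C and E is a knight" is true, as required.
C (knave): "exactly 3 of B, D, and F are knaves" — False. ✓
D is a knave, and the claim "B is a knave" is indeed False.
E (knight): "if C is a knight then D is a knave" — true. ✓
As a knave, F's statement "exactly five of us are knaves" should be False; it is.

A is a knave, B is a knight, C is a knave, D is a knave, E is a knight, and F is a knave.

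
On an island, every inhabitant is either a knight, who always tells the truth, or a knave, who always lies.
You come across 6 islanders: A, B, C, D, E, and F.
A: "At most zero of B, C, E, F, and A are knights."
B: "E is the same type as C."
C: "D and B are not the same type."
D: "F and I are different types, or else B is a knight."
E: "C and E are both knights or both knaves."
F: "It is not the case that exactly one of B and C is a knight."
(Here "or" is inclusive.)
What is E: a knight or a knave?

E is a knave.

Consistent assignments: {A=knave, B=knave, C=knight, D=knight, E=knave, F=knave}
In every consistent assignment, E is a knave.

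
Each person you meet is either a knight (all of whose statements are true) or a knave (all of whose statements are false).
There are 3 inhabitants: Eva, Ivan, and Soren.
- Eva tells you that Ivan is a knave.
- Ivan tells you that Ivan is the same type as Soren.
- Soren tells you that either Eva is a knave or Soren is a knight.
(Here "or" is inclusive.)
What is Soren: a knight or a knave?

Consistent assignments: {Eva=knight, Ivan=knave, Soren=knight}; {Eva=knave, Ivan=knight, Soren=knight}
In every consistent assignment, Soren is a knight.

Soren is a knight.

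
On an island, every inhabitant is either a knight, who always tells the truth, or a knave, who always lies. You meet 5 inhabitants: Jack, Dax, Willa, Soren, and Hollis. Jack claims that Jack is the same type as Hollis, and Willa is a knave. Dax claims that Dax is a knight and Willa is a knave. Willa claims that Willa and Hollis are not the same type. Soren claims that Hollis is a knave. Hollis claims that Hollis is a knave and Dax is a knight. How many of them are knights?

2

The unique consistent assignment is Jack=knave, Dax=knave, Willa=knight, Soren=knight, Hollis=knave.
That has 2 knights.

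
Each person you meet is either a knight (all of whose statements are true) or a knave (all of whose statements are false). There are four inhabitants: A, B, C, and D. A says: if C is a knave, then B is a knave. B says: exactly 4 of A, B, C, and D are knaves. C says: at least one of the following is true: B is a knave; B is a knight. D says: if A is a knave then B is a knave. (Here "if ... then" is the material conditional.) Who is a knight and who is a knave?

Suppose A is a knave. Then A's statement "if C is a knave, then B is a knave" would have to be false. Checking the 8 ways to assign the others, none is consistent with every speaker.
(For instance, with B=knave, C=knight, D=knight, A's claim "if C is a knave, then B is a knave" comes out true where it would need to be false.)
So A must be a knight, making "if C is a knave, then B is a knave" true. Taking A=knight, B=knave, C=knight, D=knight, each remaining statement checks out:
  B (knave): "exactly 4 of A, B, C, and D are knaves" — false. ✓
  C (knight): "at least one of the following is true: B is a knave; B is a knight" — true. ✓
  D (knight): "if A is a knave then B is a knave" — true. ✓
This is the unique consistent assignment.

A is a knight, B is a knave, C is a knight, and D is a knight.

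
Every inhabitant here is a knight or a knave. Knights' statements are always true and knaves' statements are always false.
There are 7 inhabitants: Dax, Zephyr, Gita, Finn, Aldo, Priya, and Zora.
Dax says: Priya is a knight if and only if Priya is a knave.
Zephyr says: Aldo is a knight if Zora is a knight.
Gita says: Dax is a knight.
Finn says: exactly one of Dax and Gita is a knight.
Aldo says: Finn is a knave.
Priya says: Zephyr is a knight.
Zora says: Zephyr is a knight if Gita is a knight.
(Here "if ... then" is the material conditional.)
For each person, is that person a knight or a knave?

Dax is a knave, Zephyr is a knight, Gita is a knave, Finn is a knave, Aldo is a knight, Priya is a knight, and Zora is a knight.

Since Dax is a knave, "Priya is a knight if and only if Priya is a knave" needs to be false, which holds.
Zephyr is a knight, and the claim "Aldo is a knight if Zora is a knight" is indeed True.
Gita is a knave; "Dax is a knight" is false, as required.
Finn is a knave, and the claim "exactly one of Dax and Gita is a knight" is indeed false.
As a knight, Aldo's statement "Finn is a knave" should be True; it is.
Priya (knight): "Zephyr is a knight" — True. ✓
Zora is a knight, and the claim "Zephyr is a knight if Gita is a knight" is indeed True.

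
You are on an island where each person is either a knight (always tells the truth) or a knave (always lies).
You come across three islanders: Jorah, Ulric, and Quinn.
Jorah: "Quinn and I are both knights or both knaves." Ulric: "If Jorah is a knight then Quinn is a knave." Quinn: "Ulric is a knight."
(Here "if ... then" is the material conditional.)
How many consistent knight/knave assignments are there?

Consistent assignments:
  Jorah=knave, Ulric=knight, Quinn=knight

1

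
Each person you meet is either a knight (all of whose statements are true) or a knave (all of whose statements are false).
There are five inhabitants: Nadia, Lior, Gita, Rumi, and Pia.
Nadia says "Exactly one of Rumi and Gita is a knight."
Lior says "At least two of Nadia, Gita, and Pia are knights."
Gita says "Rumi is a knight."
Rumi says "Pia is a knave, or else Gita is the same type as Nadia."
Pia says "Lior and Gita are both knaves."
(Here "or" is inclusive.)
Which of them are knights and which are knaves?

Since Nadia is a knave, "exactly one of Rumi and Gita is a knight" needs to be False, which holds.
Since Lior is a knave, "at least two of Nadia, Gita, and Pia are knights" needs to be False, which holds.
Gita is a knight, so "Rumi is a knight" must be True — and it is.
Rumi is a knight, and the claim "Pia is a knave, or else Gita is the same type as Nadia" is indeed True.
Pia is a knave, so "Lior and Gita are both knaves" must be False — and it is.

Nadia is a knave, Lior is a knave, Gita is a knight, Rumi is a knight, and Pia is a knave.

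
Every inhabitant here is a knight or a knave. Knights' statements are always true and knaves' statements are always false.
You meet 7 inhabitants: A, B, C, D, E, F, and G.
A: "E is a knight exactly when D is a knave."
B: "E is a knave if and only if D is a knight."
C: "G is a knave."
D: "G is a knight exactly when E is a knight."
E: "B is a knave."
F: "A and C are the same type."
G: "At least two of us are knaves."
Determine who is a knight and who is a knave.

A is a knave, so "E is a knight exactly when D is a knave" must be false — and it is.
B is a knave; "E is a knave if and only if D is a knight" is false, as required.
C is a knave, and the claim "G is a knave" is indeed false.
D is a knight, so "G is a knight exactly when E is a knight" must be True — and it is.
As a knight, E's statement "B is a knave" should be True; it is.
F is a knight, and the claim "A and C are the same type" is indeed True.
As a knight, G's statement "at least two of us are knaves" should be True; it is.

A is a knave, B is a knave, C is a knave, D is a knight, E is a knight, F is a knight, and G is a knight.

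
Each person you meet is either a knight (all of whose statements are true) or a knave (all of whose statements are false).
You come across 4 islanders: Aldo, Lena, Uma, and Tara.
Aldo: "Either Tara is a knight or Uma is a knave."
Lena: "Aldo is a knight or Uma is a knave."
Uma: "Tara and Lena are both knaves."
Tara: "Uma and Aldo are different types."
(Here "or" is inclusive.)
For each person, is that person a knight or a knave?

Aldo is a knight, Lena is a knight, Uma is a knave, and Tara is a knight.

Suppose Aldo is a knave. Then Aldo's statement "either Tara is a knight or Uma is a knave" would have to be false. Checking the 8 ways to assign the others, none is consistent with every speaker.
(For instance, with Lena=knight, Uma=knave, Tara=knight, Aldo's claim "either Tara is a knight or Uma is a knave" comes out true where it would need to be false.)
So Aldo must be a knight, making "either Tara is a knight or Uma is a knave" true. Taking Aldo=knight, Lena=knight, Uma=knave, Tara=knight, each remaining statement checks out:
  Lena (knight): "Aldo is a knight or Uma is a knave" — true. ✓
  Uma (knave): "Tara and Lena are both knaves" — false. ✓
  Tara (knight): "Uma and Aldo are different types" — true. ✓
This is the unique consistent assignment.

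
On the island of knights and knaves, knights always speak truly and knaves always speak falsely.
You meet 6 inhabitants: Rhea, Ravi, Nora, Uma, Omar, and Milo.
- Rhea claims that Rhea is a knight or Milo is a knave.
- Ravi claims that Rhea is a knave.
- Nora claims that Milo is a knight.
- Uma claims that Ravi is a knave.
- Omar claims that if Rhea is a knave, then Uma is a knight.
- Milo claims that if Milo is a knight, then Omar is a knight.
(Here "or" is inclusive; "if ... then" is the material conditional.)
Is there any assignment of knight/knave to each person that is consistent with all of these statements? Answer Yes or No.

Yes

One consistent assignment: Rhea=knight, Ravi=knave, Nora=knight, Uma=knight, Omar=knight, Milo=knight.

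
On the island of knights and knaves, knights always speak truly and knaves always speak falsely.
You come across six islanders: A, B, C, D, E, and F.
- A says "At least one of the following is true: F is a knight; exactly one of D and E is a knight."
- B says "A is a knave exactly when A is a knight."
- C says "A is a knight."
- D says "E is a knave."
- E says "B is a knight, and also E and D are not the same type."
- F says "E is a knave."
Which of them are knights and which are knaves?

A is a knight, and the claim "at least one of the following is true: F is a knight; exactly one of D and E is a knight" is indeed true.
B is a knave, and the claim "A is a knave exactly when A is a knight" is indeed False.
As a knight, C's statement "A is a knight" should be true; it is.
As a knight, D's statement "E is a knave" should be true; it is.
E is a knave, and the claim "B is a knight, and also E and D are not the same type" is indeed False.
F is a knight, so "E is a knave" must be true — and it is.

A is a knight, B is a knave, C is a knight, D is a knight, E is a knave, and F is a knight.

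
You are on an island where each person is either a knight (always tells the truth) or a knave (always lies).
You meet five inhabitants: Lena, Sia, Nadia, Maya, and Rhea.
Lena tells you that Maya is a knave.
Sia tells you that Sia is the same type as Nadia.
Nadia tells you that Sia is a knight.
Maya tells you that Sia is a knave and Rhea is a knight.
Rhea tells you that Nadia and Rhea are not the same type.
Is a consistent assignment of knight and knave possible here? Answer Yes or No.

No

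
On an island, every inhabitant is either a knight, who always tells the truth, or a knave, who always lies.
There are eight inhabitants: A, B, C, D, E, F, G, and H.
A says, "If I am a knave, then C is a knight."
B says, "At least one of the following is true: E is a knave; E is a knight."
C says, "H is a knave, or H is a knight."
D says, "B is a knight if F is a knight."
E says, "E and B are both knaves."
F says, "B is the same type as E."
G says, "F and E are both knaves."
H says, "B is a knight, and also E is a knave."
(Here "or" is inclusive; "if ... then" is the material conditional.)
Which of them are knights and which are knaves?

A (knight): "if I am a knave, then C is a knight" — True. ✓
B is a knight, and the claim "at least one of the following is true: E is a knave; E is a knight" is indeed True.
Since C is a knight, "H is a knave, or H is a knight" needs to be True, which holds.
D is a knight, so "B is a knight if F is a knight" must be True — and it is.
E is a knave, and the claim "E and B are both knaves" is indeed False.
F (knave): "B is the same type as E" — False. ✓
G is a knight, and the claim "F and E are both knaves" is indeed True.
Since H is a knight, "B is a knight, and also E is a knave" needs to be True, which holds.

Knights: A, B, C, D, G, and H. Knaves: E and F.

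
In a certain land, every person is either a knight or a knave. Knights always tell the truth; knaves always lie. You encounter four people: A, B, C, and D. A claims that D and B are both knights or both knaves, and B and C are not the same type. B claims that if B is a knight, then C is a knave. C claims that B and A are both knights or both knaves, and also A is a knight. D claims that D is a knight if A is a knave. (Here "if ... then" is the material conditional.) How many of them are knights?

1

The unique consistent assignment is A=knave, B=knight, C=knave, D=knave.
That has 1 knight.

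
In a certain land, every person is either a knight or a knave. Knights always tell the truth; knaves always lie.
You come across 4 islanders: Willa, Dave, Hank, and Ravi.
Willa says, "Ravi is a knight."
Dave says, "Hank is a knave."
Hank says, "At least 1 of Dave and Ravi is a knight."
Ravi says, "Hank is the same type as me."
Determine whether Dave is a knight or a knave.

Dave is a knave.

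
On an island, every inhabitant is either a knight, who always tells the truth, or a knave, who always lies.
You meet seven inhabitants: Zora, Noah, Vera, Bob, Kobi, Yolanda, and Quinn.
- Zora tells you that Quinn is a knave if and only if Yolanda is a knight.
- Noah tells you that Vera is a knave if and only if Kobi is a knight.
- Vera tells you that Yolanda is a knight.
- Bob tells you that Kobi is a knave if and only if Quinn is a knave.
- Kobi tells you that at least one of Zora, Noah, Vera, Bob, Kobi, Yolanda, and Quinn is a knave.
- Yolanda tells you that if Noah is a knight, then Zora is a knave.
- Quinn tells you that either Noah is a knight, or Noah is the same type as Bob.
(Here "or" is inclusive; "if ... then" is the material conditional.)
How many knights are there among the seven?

5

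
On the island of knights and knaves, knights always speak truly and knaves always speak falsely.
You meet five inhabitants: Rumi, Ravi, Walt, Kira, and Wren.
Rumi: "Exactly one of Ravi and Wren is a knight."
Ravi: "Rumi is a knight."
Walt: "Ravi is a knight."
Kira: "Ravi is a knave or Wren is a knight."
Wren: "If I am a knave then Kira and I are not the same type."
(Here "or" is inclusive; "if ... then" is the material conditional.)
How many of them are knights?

3

The unique consistent assignment is Rumi=knight, Ravi=knight, Walt=knight, Kira=knave, Wren=knave.
That has 3 knights.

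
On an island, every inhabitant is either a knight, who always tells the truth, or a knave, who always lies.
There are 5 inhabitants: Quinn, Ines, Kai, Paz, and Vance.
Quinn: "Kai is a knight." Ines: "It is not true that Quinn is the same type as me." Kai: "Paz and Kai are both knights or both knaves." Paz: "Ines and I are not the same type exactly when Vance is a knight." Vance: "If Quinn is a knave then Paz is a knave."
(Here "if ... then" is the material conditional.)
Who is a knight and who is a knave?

Quinn is a knave; "Kai is a knight" is false, as required.
Ines (knight): "it is not true that Quinn is the same type as me" — true. ✓
Kai is a knave, and the claim "Paz and Kai are both knights or both knaves" is indeed false.
Paz (knight): "Ines and I are not the same type exactly when Vance is a knight" — true. ✓
Vance is a knave; "if Quinn is a knave then Paz is a knave" is false, as required.

Quinn is a knave, Ines is a knight, Kai is a knave, Paz is a knight, and Vance is a knave.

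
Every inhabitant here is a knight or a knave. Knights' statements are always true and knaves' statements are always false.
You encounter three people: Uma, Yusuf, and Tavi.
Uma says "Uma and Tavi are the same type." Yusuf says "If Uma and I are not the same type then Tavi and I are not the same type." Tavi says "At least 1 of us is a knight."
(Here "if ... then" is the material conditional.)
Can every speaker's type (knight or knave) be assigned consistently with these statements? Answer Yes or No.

Yes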